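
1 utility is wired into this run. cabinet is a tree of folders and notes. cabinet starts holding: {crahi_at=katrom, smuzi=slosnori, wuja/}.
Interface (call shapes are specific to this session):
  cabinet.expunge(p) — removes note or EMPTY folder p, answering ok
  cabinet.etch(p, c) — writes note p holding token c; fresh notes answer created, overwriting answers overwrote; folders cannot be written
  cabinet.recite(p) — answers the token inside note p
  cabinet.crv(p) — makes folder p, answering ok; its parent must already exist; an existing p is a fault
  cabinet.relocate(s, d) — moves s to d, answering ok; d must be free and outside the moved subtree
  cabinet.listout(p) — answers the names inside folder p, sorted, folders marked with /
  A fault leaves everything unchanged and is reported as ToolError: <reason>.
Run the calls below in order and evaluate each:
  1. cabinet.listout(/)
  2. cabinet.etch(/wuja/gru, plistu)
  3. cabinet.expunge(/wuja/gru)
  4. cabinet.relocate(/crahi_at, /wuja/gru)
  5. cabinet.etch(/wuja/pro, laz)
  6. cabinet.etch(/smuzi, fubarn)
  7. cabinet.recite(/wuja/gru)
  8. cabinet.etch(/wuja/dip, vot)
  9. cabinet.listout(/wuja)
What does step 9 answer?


Answer: [dip, gru, pro]

Derivation:
% listout(p→/) => [crahi_at, smuzi, wuja/]
% etch(p→/wuja/gru, c→plistu) => created
% expunge(p→/wuja/gru) => ok
% relocate(s→/crahi_at, d→/wuja/gru) => ok
% etch(p→/wuja/pro, c→laz) => created
% etch(p→/smuzi, c→fubarn) => overwrote
% recite(p→/wuja/gru) => katrom
% etch(p→/wuja/dip, c→vot) => created
% listout(p→/wuja) => [dip, gru, pro]


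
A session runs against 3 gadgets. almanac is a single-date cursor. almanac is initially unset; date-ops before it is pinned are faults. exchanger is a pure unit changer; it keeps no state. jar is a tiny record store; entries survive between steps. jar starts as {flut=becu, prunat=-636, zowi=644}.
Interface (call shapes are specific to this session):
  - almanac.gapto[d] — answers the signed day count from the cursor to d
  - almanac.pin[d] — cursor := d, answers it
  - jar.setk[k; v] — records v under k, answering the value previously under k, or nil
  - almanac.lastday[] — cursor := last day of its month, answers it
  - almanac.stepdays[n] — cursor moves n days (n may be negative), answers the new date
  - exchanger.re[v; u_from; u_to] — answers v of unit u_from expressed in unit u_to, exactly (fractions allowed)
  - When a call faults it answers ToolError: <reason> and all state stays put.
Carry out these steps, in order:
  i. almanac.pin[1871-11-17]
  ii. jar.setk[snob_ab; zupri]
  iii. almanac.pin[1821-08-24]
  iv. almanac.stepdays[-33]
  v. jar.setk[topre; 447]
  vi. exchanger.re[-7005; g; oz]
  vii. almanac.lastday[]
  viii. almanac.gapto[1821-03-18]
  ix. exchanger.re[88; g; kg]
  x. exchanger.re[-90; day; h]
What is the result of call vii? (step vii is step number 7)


Answer: 1821-07-31

Derivation:
;; 1. almanac.pin(1871-11-17) == 1871-11-17
;; 2. jar.setk(snob_ab, zupri) == nil
;; 3. almanac.pin(1821-08-24) == 1821-08-24
;; 4. almanac.stepdays(-33) == 1821-07-22
;; 5. jar.setk(topre, 447) == nil
;; 6. exchanger.re(-7005, g, oz) == -11208000000/45359237
;; 7. almanac.lastday() == 1821-07-31
;; 8. almanac.gapto(1821-03-18) == -135
;; 9. exchanger.re(88, g, kg) == 11/125
;; 10. exchanger.re(-90, day, h) == -2160


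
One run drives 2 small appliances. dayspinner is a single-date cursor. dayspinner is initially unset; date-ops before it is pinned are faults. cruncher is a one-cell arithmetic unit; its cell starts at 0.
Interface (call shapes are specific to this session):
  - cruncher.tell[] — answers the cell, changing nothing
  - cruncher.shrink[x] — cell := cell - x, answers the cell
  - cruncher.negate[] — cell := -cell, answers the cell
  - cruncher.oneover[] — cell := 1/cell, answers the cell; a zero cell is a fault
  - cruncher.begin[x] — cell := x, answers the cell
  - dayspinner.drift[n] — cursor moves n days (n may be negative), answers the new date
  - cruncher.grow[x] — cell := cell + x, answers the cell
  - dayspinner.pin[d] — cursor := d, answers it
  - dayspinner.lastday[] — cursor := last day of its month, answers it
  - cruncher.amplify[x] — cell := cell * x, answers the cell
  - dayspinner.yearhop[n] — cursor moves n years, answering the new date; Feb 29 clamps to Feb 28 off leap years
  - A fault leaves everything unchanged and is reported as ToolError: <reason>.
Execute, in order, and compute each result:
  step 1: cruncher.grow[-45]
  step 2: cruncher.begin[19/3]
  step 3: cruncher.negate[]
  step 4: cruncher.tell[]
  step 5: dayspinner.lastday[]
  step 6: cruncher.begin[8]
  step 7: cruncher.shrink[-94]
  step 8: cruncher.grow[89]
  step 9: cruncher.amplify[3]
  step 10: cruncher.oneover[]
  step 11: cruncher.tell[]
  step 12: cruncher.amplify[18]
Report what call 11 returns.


Using cruncher.grow(x='-45'), and see -45.
Then cruncher.begin(x='19/3'), and get 19/3.
Now I run cruncher.negate, and get -19/3.
I run cruncher.tell, which returns -19/3.
Now I run dayspinner.lastday(), — result: ToolError: no date set.
I use cruncher.begin(x='8'), → 8.
I run cruncher.shrink(x='-94'), yielding 102.
I invoke cruncher.grow(x='89'), and observe 191.
Then cruncher.amplify(x='3'), giving 573.
Using cruncher.oneover, → 1/573.
Invoking cruncher.tell, giving 1/573.
I call cruncher.amplify(x='18'), yielding 6/191.

Answer: 1/573


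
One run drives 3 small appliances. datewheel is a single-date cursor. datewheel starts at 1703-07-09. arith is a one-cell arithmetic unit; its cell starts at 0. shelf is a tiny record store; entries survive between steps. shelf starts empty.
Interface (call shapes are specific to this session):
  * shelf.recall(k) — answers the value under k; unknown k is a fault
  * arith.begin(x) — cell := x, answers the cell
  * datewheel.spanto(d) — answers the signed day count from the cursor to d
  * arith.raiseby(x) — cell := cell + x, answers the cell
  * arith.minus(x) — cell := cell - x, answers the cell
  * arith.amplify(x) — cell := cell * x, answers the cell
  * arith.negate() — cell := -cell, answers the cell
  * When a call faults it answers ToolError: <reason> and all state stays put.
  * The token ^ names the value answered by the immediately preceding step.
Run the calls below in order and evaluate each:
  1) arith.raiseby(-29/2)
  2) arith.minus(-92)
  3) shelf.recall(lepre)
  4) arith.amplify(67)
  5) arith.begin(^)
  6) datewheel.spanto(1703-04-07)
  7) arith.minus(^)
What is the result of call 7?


Answer: 10571/2

Derivation:
CALL arith.raiseby[x: -29/2]
RET  -29/2
CALL arith.minus[x: -92]
RET  155/2
CALL shelf.recall[k: lepre]
RET  ToolError: no such key lepre
CALL arith.amplify[x: 67]
RET  10385/2
CALL arith.begin[x: ^]
RET  10385/2
CALL datewheel.spanto[d: 1703-04-07]
RET  -93
CALL arith.minus[x: ^]
RET  10571/2


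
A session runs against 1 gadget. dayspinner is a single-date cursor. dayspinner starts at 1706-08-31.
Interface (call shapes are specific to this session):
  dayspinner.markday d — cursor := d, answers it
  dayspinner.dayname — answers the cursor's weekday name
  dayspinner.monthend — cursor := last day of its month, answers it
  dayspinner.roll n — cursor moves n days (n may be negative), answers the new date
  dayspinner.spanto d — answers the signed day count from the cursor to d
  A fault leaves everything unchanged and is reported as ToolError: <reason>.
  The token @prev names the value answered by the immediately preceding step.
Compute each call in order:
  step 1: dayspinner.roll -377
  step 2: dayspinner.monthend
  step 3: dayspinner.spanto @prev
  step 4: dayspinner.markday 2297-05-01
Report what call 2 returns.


I invoke dayspinner.roll with n: -377, and observe 1705-08-19.
Now I run dayspinner.monthend, — result: 1705-08-31.
I call dayspinner.spanto with d: @prev, → 0.
Next I call dayspinner.markday with d: 2297-05-01, — result: 2297-05-01.

Answer: 1705-08-31


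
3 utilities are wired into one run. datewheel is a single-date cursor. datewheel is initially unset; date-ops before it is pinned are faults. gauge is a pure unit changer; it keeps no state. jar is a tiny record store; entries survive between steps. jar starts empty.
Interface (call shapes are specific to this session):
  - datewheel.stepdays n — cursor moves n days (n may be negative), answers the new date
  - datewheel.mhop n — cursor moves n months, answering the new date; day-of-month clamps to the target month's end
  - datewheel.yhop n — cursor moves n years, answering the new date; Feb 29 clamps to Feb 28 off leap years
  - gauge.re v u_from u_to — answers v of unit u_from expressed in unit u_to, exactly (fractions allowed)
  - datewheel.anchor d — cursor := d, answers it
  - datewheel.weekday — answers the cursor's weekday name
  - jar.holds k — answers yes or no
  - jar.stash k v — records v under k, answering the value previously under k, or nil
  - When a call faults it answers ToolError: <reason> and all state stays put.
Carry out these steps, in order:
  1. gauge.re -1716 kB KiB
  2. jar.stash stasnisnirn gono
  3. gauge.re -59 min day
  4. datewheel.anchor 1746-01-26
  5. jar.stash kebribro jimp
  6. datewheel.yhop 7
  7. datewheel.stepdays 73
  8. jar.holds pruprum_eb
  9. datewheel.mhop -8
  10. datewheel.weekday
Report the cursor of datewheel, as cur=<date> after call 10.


Answer: cur=1752-08-09

Derivation:
~$ re -1716 kB KiB
= -53625/32
~$ stash stasnisnirn gono
= nil
~$ re -59 min day
= -59/1440
~$ anchor 1746-01-26
= 1746-01-26
~$ stash kebribro jimp
= nil
~$ yhop 7
= 1753-01-26
~$ stepdays 73
= 1753-04-09
~$ holds pruprum_eb
= no
~$ mhop -8
= 1752-08-09
~$ weekday
= Wednesday


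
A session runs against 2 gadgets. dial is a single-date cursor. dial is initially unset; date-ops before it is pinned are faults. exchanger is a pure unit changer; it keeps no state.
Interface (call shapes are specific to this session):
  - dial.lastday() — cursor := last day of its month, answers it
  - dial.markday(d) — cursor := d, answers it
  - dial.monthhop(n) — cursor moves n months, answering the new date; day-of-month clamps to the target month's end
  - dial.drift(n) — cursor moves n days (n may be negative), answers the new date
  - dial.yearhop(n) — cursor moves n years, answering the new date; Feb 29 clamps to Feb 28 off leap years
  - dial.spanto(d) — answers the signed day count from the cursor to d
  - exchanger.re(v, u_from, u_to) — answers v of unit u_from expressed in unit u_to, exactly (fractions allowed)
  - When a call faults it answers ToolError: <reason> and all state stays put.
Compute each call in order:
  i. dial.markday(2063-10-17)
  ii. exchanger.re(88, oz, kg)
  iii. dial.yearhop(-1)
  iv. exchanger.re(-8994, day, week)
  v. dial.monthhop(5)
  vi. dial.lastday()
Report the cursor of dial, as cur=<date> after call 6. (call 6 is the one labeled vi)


Answer: cur=2063-03-31

Derivation:
==> dial.markday(d='2063-10-17')
<== 2063-10-17
==> exchanger.re(v='88', u_from='oz', u_to='kg')
<== 498951607/200000000
==> dial.yearhop(n='-1')
<== 2062-10-17
==> exchanger.re(v='-8994', u_from='day', u_to='week')
<== -8994/7
==> dial.monthhop(n='5')
<== 2063-03-17
==> dial.lastday()
<== 2063-03-31


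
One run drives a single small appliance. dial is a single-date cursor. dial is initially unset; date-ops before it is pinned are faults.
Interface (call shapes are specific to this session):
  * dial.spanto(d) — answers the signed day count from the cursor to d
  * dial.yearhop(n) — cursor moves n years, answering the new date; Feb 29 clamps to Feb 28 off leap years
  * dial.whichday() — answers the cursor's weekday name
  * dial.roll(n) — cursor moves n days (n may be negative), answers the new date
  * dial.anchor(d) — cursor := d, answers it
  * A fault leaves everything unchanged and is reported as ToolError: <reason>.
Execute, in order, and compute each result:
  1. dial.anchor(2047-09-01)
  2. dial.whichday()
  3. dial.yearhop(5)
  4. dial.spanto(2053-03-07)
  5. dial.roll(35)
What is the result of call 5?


Answer: 2052-10-06

Derivation:
// 1. dial.anchor(d=2047-09-01) -> 2047-09-01
// 2. dial.whichday() -> Sunday
// 3. dial.yearhop(n=5) -> 2052-09-01
// 4. dial.spanto(d=2053-03-07) -> 187
// 5. dial.roll(n=35) -> 2052-10-06


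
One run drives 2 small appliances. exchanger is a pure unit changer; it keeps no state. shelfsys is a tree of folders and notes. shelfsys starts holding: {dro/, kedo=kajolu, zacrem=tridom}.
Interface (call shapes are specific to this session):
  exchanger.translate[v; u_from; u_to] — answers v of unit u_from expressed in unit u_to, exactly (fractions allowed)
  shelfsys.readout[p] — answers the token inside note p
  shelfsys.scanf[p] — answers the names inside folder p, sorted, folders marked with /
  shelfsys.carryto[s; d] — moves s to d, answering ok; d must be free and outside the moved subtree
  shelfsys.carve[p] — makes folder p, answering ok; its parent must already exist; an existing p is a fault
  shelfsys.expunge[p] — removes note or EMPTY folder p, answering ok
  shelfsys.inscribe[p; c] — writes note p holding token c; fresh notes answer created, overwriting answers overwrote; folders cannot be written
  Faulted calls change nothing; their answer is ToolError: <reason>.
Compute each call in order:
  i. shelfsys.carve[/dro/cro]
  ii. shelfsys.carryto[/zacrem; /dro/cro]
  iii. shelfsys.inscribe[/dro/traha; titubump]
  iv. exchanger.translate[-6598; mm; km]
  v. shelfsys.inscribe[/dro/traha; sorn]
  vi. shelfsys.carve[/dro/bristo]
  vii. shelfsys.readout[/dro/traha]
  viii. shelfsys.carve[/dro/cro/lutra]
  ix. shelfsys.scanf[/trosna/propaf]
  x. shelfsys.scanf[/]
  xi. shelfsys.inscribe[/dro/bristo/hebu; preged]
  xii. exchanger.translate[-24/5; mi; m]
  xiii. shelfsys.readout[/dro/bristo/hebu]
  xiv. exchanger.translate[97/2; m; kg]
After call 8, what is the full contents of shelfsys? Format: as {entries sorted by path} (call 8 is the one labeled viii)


Answer: {dro/, dro/bristo/, dro/cro/, dro/cro/lutra/, dro/traha=sorn, kedo=kajolu, zacrem=tridom}

Derivation:
;; carve(p→/dro/cro) ~> ok
;; carryto(s→/zacrem, d→/dro/cro) ~> ToolError: exists
;; inscribe(p→/dro/traha, c→titubump) ~> created
;; translate(v→-6598, u_from→mm, u_to→km) ~> -3299/500000
;; inscribe(p→/dro/traha, c→sorn) ~> overwrote
;; carve(p→/dro/bristo) ~> ok
;; readout(p→/dro/traha) ~> sorn
;; carve(p→/dro/cro/lutra) ~> ok
;; scanf(p→/trosna/propaf) ~> ToolError: not found
;; scanf(p→/) ~> [dro/, kedo, zacrem]
;; inscribe(p→/dro/bristo/hebu, c→preged) ~> created
;; translate(v→-24/5, u_from→mi, u_to→m) ~> -4828032/625
;; readout(p→/dro/bristo/hebu) ~> preged
;; translate(v→97/2, u_from→m, u_to→kg) ~> ToolError: incompatible units


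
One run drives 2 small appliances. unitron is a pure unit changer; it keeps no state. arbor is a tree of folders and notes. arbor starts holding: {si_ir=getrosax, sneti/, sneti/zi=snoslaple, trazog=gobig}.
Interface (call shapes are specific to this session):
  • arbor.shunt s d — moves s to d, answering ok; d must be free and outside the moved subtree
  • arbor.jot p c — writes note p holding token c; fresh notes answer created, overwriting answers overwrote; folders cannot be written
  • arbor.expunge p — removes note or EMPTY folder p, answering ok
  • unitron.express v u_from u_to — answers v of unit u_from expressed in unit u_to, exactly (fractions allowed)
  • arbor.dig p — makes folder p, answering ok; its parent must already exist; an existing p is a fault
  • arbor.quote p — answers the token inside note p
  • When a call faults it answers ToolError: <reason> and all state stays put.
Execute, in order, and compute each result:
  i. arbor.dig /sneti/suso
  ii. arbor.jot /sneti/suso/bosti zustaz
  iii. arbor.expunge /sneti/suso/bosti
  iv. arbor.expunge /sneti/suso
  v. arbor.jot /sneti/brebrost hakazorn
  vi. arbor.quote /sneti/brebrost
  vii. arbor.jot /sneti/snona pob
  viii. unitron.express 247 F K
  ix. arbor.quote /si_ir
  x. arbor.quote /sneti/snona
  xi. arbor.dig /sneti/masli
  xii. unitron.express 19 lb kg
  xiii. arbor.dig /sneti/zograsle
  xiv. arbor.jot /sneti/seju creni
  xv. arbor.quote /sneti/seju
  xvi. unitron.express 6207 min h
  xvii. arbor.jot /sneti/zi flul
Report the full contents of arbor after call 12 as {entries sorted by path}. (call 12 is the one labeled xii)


Answer: {si_ir=getrosax, sneti/, sneti/brebrost=hakazorn, sneti/masli/, sneti/snona=pob, sneti/zi=snoslaple, trazog=gobig}

Derivation:
>>> arbor.dig p: /sneti/suso
  ok
>>> arbor.jot p: /sneti/suso/bosti c: zustaz
  created
>>> arbor.expunge p: /sneti/suso/bosti
  ok
>>> arbor.expunge p: /sneti/suso
  ok
>>> arbor.jot p: /sneti/brebrost c: hakazorn
  created
>>> arbor.quote p: /sneti/brebrost
  hakazorn
>>> arbor.jot p: /sneti/snona c: pob
  created
>>> unitron.express v: 247 u_from: F u_to: K
  70667/180
>>> arbor.quote p: /si_ir
  getrosax
>>> arbor.quote p: /sneti/snona
  pob
>>> arbor.dig p: /sneti/masli
  ok
>>> unitron.express v: 19 u_from: lb u_to: kg
  861825503/100000000
>>> arbor.dig p: /sneti/zograsle
  ok
>>> arbor.jot p: /sneti/seju c: creni
  created
>>> arbor.quote p: /sneti/seju
  creni
>>> unitron.express v: 6207 u_from: min u_to: h
  2069/20
>>> arbor.jot p: /sneti/zi c: flul
  overwrote


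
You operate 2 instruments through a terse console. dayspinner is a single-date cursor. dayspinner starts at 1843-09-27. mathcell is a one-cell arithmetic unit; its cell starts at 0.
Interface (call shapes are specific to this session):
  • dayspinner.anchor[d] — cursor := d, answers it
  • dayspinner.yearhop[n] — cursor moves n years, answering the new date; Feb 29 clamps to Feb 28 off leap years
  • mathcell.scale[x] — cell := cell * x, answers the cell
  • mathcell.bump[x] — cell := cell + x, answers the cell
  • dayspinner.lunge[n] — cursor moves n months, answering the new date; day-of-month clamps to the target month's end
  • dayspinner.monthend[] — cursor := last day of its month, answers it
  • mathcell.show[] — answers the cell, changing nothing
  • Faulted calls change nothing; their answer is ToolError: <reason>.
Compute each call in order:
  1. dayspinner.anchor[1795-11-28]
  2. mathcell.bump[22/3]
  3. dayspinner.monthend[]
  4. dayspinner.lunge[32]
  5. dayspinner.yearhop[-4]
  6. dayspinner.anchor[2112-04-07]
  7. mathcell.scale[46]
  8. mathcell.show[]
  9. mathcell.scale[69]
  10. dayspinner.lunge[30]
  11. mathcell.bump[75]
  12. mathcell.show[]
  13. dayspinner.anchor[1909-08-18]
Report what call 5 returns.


Act: dayspinner.anchor[1795-11-28]
Obs: 1795-11-28
Act: mathcell.bump[22/3]
Obs: 22/3
Act: dayspinner.monthend[]
Obs: 1795-11-30
Act: dayspinner.lunge[32]
Obs: 1798-07-30
Act: dayspinner.yearhop[-4]
Obs: 1794-07-30
Act: dayspinner.anchor[2112-04-07]
Obs: 2112-04-07
Act: mathcell.scale[46]
Obs: 1012/3
Act: mathcell.show[]
Obs: 1012/3
Act: mathcell.scale[69]
Obs: 23276
Act: dayspinner.lunge[30]
Obs: 2114-10-07
Act: mathcell.bump[75]
Obs: 23351
Act: mathcell.show[]
Obs: 23351
Act: dayspinner.anchor[1909-08-18]
Obs: 1909-08-18

Answer: 1794-07-30


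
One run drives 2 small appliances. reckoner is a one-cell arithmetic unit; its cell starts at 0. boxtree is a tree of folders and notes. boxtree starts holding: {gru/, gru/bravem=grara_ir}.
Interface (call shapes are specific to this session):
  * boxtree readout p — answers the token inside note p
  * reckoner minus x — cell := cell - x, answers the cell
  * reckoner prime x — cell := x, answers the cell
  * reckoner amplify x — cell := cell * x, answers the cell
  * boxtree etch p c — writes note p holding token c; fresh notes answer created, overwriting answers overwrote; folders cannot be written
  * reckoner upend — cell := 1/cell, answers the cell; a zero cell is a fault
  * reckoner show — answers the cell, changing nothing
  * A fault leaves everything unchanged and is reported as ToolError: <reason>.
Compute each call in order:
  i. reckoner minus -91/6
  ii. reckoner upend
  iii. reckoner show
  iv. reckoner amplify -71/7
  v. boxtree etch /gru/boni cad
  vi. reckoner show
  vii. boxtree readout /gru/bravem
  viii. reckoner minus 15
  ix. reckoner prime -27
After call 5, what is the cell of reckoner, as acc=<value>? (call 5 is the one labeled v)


Answer: acc=-426/637

Derivation:
I invoke reckoner minus passing x='-91/6', yielding 91/6.
Invoking reckoner upend, giving 6/91.
Next I call reckoner show(), and observe 6/91.
I call reckoner amplify passing x='-71/7', yielding -426/637.
Next I call boxtree etch passing p='/gru/boni', c='cad', → created.
I try reckoner show, and get -426/637.
I invoke boxtree readout passing p='/gru/bravem': grara_ir.
I try reckoner minus passing x='15', → -9981/637.
I use reckoner prime passing x='-27', which returns -27.


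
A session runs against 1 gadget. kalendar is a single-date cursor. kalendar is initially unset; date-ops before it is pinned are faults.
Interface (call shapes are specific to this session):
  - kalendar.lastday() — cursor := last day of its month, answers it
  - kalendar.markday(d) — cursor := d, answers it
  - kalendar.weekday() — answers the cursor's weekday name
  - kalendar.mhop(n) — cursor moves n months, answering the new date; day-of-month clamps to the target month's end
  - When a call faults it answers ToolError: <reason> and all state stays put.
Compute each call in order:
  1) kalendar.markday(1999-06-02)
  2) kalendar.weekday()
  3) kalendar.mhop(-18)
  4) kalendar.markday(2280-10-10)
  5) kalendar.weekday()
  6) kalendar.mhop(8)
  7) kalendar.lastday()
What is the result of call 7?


Answer: 2281-06-30

Derivation:
Invoking kalendar.markday with d: 1999-06-02, yielding 1999-06-02.
I call kalendar.weekday, → Wednesday.
I call kalendar.mhop with n: -18, → 1997-12-02.
I use kalendar.markday with d: 2280-10-10, which returns 2280-10-10.
Next I call kalendar.weekday, — result: Sunday.
I use kalendar.mhop with n: 8, — result: 2281-06-10.
Now I run kalendar.lastday(), — result: 2281-06-30.


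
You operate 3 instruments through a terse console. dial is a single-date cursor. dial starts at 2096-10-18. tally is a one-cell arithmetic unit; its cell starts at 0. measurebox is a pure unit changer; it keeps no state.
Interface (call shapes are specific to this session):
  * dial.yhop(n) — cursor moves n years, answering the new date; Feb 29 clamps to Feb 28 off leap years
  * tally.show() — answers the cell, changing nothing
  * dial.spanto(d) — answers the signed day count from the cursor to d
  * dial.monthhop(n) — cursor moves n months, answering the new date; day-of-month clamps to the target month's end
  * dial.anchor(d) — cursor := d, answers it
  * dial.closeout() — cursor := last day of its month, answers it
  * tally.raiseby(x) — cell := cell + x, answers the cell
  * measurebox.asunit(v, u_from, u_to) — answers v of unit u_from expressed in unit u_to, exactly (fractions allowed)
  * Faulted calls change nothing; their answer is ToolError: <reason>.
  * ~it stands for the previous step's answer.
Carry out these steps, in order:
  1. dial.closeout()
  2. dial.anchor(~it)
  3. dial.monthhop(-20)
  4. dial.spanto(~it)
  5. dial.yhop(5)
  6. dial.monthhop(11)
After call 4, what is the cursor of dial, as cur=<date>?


>> dial.closeout()
<< 2096-10-31
>> dial.anchor(d=~it)
<< 2096-10-31
>> dial.monthhop(n=-20)
<< 2095-02-28
>> dial.spanto(d=~it)
<< 0
>> dial.yhop(n=5)
<< 2100-02-28
>> dial.monthhop(n=11)
<< 2101-01-28

Answer: cur=2095-02-28


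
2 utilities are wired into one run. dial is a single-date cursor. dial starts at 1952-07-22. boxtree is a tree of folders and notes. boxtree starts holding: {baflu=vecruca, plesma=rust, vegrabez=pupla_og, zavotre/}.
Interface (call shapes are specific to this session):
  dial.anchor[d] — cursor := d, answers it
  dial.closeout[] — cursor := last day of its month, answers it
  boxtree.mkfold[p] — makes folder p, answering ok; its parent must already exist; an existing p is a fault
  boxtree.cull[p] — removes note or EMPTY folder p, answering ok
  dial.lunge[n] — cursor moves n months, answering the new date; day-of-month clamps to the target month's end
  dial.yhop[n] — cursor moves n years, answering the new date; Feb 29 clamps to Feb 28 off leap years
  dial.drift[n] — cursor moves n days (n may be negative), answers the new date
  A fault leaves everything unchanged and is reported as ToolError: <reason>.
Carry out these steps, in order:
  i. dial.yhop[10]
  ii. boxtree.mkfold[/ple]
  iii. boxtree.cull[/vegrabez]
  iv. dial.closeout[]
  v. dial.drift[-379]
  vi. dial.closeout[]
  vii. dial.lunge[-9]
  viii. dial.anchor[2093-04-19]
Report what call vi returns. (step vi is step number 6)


[in] dial.yhop n: 10
[out] 1962-07-22
[in] boxtree.mkfold p: /ple
[out] ok
[in] boxtree.cull p: /vegrabez
[out] ok
[in] dial.closeout
[out] 1962-07-31
[in] dial.drift n: -379
[out] 1961-07-17
[in] dial.closeout
[out] 1961-07-31
[in] dial.lunge n: -9
[out] 1960-10-31
[in] dial.anchor d: 2093-04-19
[out] 2093-04-19

Answer: 1961-07-31


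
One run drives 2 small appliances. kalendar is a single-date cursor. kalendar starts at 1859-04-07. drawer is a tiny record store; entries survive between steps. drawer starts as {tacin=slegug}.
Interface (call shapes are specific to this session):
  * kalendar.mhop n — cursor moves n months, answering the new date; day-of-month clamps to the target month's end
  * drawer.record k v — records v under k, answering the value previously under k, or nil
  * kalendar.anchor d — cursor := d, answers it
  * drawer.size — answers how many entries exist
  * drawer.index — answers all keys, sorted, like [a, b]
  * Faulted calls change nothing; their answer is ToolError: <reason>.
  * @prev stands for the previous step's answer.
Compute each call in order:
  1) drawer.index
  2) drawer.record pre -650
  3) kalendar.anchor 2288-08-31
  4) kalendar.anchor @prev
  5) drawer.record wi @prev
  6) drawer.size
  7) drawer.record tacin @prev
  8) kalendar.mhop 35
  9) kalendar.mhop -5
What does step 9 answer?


·→ drawer.index()
·← [tacin]
·→ drawer.record(pre, -650)
·← nil
·→ kalendar.anchor(2288-08-31)
·← 2288-08-31
·→ kalendar.anchor(@prev)
·← 2288-08-31
·→ drawer.record(wi, @prev)
·← nil
·→ drawer.size()
·← 3
·→ drawer.record(tacin, @prev)
·← slegug
·→ kalendar.mhop(35)
·← 2291-07-31
·→ kalendar.mhop(-5)
·← 2291-02-28

Answer: 2291-02-28


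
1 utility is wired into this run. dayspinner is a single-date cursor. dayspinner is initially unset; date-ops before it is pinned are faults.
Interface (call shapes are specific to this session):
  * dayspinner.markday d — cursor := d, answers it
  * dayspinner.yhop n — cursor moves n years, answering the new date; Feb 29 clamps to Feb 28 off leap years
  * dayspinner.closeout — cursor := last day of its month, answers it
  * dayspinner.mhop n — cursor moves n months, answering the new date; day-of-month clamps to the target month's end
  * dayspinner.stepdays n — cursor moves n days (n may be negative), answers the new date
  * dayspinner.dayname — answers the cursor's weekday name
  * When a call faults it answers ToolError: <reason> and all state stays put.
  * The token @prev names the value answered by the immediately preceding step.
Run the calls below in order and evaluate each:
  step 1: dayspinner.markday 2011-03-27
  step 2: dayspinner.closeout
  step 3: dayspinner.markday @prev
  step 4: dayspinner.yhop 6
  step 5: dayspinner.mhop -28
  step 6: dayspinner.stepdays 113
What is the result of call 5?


Do: markday[d→2011-03-27]
See: 2011-03-27
Do: closeout[]
See: 2011-03-31
Do: markday[d→@prev]
See: 2011-03-31
Do: yhop[n→6]
See: 2017-03-31
Do: mhop[n→-28]
See: 2014-11-30
Do: stepdays[n→113]
See: 2015-03-23

Answer: 2014-11-30


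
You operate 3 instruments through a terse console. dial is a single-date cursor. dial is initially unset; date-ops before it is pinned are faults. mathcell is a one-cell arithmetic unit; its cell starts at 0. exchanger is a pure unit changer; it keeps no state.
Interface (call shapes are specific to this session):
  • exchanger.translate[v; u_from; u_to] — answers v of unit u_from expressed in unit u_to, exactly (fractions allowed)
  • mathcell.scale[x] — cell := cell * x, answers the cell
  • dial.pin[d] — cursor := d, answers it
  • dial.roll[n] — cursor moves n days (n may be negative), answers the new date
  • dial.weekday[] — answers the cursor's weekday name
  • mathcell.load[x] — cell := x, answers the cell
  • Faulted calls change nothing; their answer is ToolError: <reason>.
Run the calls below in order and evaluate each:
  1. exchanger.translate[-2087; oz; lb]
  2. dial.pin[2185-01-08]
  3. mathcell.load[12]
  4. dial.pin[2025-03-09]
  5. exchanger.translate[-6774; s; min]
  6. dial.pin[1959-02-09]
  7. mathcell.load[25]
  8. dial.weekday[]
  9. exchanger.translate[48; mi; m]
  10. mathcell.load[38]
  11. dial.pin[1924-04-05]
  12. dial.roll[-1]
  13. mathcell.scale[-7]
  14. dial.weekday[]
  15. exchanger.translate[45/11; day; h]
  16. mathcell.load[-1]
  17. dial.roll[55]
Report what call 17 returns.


Answer: 1924-05-29

Derivation:
→ exchanger.translate(-2087, oz, lb)
← -2087/16
→ dial.pin(2185-01-08)
← 2185-01-08
→ mathcell.load(12)
← 12
→ dial.pin(2025-03-09)
← 2025-03-09
→ exchanger.translate(-6774, s, min)
← -1129/10
→ dial.pin(1959-02-09)
← 1959-02-09
→ mathcell.load(25)
← 25
→ dial.weekday()
← Monday
→ exchanger.translate(48, mi, m)
← 9656064/125
→ mathcell.load(38)
← 38
→ dial.pin(1924-04-05)
← 1924-04-05
→ dial.roll(-1)
← 1924-04-04
→ mathcell.scale(-7)
← -266
→ dial.weekday()
← Friday
→ exchanger.translate(45/11, day, h)
← 1080/11
→ mathcell.load(-1)
← -1
→ dial.roll(55)
← 1924-05-29


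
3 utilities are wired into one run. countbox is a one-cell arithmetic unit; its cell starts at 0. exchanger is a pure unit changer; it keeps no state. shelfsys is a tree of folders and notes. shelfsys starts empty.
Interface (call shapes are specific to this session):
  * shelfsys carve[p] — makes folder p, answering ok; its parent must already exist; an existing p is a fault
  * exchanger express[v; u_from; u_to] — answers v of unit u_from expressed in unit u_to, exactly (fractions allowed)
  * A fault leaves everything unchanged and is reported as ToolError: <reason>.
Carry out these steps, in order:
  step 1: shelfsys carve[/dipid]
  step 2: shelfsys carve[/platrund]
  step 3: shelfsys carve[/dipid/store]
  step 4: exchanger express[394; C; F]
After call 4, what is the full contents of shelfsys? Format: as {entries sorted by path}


% shelfsys carve(p→/dipid) ~> ok
% shelfsys carve(p→/platrund) ~> ok
% shelfsys carve(p→/dipid/store) ~> ok
% exchanger express(v→394, u_from→C, u_to→F) ~> 3706/5

Answer: {dipid/, dipid/store/, platrund/}


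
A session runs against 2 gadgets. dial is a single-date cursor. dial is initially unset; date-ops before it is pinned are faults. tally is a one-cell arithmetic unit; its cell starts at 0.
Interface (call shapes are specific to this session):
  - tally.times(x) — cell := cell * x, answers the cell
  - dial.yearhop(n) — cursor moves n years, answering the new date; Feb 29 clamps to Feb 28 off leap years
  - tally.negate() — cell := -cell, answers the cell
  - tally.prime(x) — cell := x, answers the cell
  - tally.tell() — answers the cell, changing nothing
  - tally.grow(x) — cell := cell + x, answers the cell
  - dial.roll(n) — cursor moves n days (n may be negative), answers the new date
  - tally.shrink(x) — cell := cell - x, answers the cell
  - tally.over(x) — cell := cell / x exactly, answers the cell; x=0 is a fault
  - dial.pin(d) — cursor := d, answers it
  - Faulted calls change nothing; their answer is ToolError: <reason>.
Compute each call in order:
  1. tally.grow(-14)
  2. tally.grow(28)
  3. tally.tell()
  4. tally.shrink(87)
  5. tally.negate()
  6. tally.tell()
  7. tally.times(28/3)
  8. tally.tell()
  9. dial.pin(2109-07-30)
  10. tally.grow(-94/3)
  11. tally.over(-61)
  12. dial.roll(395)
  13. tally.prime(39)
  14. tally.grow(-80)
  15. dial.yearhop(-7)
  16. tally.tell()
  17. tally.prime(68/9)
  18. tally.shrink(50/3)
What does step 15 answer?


Do: tally.grow[-14]
See: -14
Do: tally.grow[28]
See: 14
Do: tally.tell[]
See: 14
Do: tally.shrink[87]
See: -73
Do: tally.negate[]
See: 73
Do: tally.tell[]
See: 73
Do: tally.times[28/3]
See: 2044/3
Do: tally.tell[]
See: 2044/3
Do: dial.pin[2109-07-30]
See: 2109-07-30
Do: tally.grow[-94/3]
See: 650
Do: tally.over[-61]
See: -650/61
Do: dial.roll[395]
See: 2110-08-29
Do: tally.prime[39]
See: 39
Do: tally.grow[-80]
See: -41
Do: dial.yearhop[-7]
See: 2103-08-29
Do: tally.tell[]
See: -41
Do: tally.prime[68/9]
See: 68/9
Do: tally.shrink[50/3]
See: -82/9

Answer: 2103-08-29


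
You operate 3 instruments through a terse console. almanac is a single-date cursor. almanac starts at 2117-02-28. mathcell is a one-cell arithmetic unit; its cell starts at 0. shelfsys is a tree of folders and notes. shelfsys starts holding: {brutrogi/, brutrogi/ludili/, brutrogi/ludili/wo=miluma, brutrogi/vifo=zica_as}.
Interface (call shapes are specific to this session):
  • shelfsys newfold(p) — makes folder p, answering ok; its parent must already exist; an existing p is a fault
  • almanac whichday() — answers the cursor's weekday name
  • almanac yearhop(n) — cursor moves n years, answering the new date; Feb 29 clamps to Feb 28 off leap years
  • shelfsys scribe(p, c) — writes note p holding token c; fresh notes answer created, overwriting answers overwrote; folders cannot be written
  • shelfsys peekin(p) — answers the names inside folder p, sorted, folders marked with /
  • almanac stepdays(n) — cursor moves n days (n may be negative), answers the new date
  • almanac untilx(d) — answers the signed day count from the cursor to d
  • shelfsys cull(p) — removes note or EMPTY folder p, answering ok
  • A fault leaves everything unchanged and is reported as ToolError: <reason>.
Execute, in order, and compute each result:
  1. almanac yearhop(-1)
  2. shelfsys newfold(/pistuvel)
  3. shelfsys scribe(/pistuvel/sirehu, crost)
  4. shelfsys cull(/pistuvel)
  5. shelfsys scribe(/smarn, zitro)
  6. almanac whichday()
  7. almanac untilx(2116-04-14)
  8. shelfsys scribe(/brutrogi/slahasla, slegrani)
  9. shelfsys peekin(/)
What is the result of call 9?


Do: almanac yearhop[n='-1']
See: 2116-02-28
Do: shelfsys newfold[p='/pistuvel']
See: ok
Do: shelfsys scribe[p='/pistuvel/sirehu'; c='crost']
See: created
Do: shelfsys cull[p='/pistuvel']
See: ToolError: not empty
Do: shelfsys scribe[p='/smarn'; c='zitro']
See: created
Do: almanac whichday[]
See: Friday
Do: almanac untilx[d='2116-04-14']
See: 46
Do: shelfsys scribe[p='/brutrogi/slahasla'; c='slegrani']
See: created
Do: shelfsys peekin[p='/']
See: [brutrogi/, pistuvel/, smarn]

Answer: [brutrogi/, pistuvel/, smarn]


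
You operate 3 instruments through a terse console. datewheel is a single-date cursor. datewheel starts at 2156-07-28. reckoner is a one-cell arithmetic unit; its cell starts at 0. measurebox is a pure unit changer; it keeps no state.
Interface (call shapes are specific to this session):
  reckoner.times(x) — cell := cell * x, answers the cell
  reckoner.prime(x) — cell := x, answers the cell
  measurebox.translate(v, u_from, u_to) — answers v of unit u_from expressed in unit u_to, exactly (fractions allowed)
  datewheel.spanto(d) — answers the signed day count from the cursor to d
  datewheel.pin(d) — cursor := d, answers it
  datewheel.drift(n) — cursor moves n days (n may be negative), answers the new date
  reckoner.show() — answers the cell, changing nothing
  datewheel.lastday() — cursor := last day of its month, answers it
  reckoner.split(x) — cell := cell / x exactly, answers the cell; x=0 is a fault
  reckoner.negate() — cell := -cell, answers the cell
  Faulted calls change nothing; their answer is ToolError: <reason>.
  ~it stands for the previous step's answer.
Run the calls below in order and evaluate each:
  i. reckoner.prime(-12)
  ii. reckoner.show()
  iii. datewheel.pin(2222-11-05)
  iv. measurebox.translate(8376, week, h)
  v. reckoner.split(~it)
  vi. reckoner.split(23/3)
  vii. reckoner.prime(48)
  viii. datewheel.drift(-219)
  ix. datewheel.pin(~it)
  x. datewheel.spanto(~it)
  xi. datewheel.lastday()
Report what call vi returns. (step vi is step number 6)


Answer: -1/899024

Derivation:
-- prime(x: -12) -> -12
-- show() -> -12
-- pin(d: 2222-11-05) -> 2222-11-05
-- translate(v: 8376, u_from: week, u_to: h) -> 1407168
-- split(x: ~it) -> -1/117264
-- split(x: 23/3) -> -1/899024
-- prime(x: 48) -> 48
-- drift(n: -219) -> 2222-03-31
-- pin(d: ~it) -> 2222-03-31
-- spanto(d: ~it) -> 0
-- lastday() -> 2222-03-31


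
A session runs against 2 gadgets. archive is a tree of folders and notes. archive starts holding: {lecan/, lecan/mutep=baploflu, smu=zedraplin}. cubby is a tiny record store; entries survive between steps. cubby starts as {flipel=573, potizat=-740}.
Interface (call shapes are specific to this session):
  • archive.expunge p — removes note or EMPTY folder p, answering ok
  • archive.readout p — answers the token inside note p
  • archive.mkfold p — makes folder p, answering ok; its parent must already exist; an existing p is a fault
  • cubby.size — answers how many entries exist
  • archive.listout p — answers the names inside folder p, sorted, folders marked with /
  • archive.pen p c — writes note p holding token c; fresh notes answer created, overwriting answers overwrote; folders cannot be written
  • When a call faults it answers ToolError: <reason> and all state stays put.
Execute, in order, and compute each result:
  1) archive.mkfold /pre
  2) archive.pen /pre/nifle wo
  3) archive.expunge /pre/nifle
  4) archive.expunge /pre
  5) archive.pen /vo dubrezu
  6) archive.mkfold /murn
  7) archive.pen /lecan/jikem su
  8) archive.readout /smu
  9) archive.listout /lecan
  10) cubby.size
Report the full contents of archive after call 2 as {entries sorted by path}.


Next I call mkfold using p=/pre, — result: ok.
Using pen using p=/pre/nifle, c=wo, giving created.
Invoking expunge using p=/pre/nifle, — result: ok.
Invoking expunge using p=/pre, — result: ok.
I try pen using p=/vo, c=dubrezu, → created.
Using mkfold using p=/murn, → ok.
Then pen using p=/lecan/jikem, c=su, and get created.
I invoke readout using p=/smu: zedraplin.
Next I call listout using p=/lecan, — result: [jikem, mutep].
I call size, → 2.

Answer: {lecan/, lecan/mutep=baploflu, pre/, pre/nifle=wo, smu=zedraplin}


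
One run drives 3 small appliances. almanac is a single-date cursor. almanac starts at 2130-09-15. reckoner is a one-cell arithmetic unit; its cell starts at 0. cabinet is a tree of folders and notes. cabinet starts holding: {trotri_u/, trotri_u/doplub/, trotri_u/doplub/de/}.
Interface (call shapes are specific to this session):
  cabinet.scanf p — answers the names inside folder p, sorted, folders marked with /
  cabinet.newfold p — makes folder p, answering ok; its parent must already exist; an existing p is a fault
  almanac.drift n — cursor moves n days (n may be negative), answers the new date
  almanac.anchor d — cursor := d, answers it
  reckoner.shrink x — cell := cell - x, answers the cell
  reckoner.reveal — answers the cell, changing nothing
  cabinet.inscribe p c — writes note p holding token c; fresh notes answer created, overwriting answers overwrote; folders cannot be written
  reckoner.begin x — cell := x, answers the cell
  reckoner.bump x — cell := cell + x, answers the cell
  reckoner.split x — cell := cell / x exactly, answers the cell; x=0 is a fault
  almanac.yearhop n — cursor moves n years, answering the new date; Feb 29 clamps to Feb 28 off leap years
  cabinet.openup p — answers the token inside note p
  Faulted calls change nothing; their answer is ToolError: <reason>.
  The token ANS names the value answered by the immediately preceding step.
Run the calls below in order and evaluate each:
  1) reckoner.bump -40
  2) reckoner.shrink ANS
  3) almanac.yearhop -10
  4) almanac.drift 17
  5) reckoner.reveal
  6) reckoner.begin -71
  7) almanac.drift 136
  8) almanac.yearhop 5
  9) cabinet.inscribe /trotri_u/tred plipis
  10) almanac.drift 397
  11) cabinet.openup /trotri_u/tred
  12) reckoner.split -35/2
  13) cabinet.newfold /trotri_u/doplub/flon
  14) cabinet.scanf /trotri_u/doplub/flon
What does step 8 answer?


Answer: 2126-02-15

Derivation:
-> reckoner.bump(x='-40')
<- -40
-> reckoner.shrink(x='ANS')
<- 0
-> almanac.yearhop(n='-10')
<- 2120-09-15
-> almanac.drift(n='17')
<- 2120-10-02
-> reckoner.reveal()
<- 0
-> reckoner.begin(x='-71')
<- -71
-> almanac.drift(n='136')
<- 2121-02-15
-> almanac.yearhop(n='5')
<- 2126-02-15
-> cabinet.inscribe(p='/trotri_u/tred', c='plipis')
<- created
-> almanac.drift(n='397')
<- 2127-03-19
-> cabinet.openup(p='/trotri_u/tred')
<- plipis
-> reckoner.split(x='-35/2')
<- 142/35
-> cabinet.newfold(p='/trotri_u/doplub/flon')
<- ok
-> cabinet.scanf(p='/trotri_u/doplub/flon')
<- []
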